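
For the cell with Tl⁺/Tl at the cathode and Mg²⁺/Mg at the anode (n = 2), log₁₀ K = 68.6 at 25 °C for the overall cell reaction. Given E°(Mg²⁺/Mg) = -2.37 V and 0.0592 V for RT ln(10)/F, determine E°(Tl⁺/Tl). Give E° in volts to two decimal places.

-0.34 V

E°cell = (0.0592/n)·log K = (0.0592/2)(68.6) = +2.031 V.
Since Tl⁺/Tl is the cathode and Mg²⁺/Mg the anode, E°cell = E°(Tl⁺/Tl) − E°(Mg²⁺/Mg).
So E°(Tl⁺/Tl) = E°cell + E°(Mg²⁺/Mg) = +2.031 + (-2.37) = -0.34 V.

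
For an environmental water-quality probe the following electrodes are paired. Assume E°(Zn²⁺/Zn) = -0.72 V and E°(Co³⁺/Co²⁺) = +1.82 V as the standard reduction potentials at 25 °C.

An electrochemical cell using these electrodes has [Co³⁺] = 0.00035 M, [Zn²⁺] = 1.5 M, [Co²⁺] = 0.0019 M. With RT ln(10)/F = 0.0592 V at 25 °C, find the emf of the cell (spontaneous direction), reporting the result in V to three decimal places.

Co³⁺/Co²⁺ is the cathode (higher E°), Zn²⁺/Zn the anode: E°cell = +1.82 − (-0.72) = +2.54 V, n = 2.
Overall: 2 Co³⁺(aq) + Zn(s) → 2 Co²⁺(aq) + Zn²⁺(aq)
Q = [Co²⁺]^2·[Zn²⁺] / ([Co³⁺]^2); log Q = 1.645.
E = E° − (0.0592/n) log Q = +2.54 − (0.0592/2)(1.645) = +2.491 V.

+2.491 V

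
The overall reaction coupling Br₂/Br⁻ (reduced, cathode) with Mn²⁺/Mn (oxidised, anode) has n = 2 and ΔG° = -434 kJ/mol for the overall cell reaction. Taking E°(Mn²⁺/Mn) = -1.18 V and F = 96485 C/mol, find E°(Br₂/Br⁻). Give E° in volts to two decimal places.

+1.07 V

E°cell = −ΔG°/(nF) = −(-434×10³)/((2)(96485)) = +2.249 V.
Since Br₂/Br⁻ is the cathode and Mn²⁺/Mn the anode, E°cell = E°(Br₂/Br⁻) − E°(Mn²⁺/Mn).
So E°(Br₂/Br⁻) = E°cell + E°(Mn²⁺/Mn) = +2.249 + (-1.18) = +1.07 V.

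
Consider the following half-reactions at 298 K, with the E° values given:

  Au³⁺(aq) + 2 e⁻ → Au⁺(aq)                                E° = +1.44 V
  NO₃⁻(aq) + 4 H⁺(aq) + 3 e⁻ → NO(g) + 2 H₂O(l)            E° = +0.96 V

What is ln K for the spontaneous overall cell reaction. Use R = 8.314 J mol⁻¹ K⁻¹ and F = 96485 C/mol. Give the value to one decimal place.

112.2

Cathode: Au³⁺/Au⁺; anode: NO₃⁻/NO. E°cell = (+1.44) − (+0.96) = +0.48 V, with n = 6.
ΔG° = −nFE° = −RT ln K, so ln K = nFE°/(RT) = (6)(96485)(+0.48) / ((8.314)(298)) = 112.157.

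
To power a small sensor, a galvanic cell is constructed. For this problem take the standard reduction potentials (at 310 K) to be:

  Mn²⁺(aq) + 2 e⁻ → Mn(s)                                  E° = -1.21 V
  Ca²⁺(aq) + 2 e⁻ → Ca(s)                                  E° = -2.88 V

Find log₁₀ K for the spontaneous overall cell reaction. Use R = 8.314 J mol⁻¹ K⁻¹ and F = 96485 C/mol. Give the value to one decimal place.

54.3

Cathode: Mn²⁺/Mn; anode: Ca²⁺/Ca. E°cell = (-1.21) − (-2.88) = +1.67 V, with n = 2.
ΔG° = −nFE° = −RT ln K, so ln K = nFE°/(RT) = (2)(96485)(+1.67) / ((8.314)(310)) = 125.036.
log₁₀ K = 125.036 / ln 10 = 54.3.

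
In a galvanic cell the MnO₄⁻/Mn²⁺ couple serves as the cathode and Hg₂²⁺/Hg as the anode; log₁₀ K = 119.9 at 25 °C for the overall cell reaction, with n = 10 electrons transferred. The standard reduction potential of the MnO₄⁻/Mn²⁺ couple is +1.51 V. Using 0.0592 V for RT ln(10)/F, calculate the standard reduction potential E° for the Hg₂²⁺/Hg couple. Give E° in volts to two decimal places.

+0.80 V

E°cell = (0.0592/n)·log K = (0.0592/10)(119.9) = +0.710 V.
Since MnO₄⁻/Mn²⁺ is the cathode and Hg₂²⁺/Hg the anode, E°cell = E°(MnO₄⁻/Mn²⁺) − E°(Hg₂²⁺/Hg).
So E°(Hg₂²⁺/Hg) = E°(MnO₄⁻/Mn²⁺) − E°cell = (+1.51) − (+0.710) = +0.80 V.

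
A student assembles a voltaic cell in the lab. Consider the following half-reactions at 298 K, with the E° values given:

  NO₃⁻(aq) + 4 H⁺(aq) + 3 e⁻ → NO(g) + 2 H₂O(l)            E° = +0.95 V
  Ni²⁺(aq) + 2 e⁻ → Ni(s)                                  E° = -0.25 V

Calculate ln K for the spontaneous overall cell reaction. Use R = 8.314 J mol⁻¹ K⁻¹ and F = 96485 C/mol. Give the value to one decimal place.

280.4

Cathode: NO₃⁻/NO; anode: Ni²⁺/Ni. E°cell = (+0.95) − (-0.25) = +1.20 V, with n = 6.
ΔG° = −nFE° = −RT ln K, so ln K = nFE°/(RT) = (6)(96485)(+1.20) / ((8.314)(298)) = 280.392.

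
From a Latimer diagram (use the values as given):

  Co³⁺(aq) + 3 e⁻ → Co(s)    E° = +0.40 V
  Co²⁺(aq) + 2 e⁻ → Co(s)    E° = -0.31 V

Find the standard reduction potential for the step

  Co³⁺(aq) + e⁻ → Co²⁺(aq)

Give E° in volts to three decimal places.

+1.820 V

Sequential free energies add, so n₃E°₃ = n₁E°₁ + n₂E°₂.
With n₃ = 3, and the known step contributing 2×(-0.31) V, the unknown satisfies 1·E° = 3×(+0.40) − 2×(-0.31) = +1.820.
E° = +1.820 / 1 = +1.820 V.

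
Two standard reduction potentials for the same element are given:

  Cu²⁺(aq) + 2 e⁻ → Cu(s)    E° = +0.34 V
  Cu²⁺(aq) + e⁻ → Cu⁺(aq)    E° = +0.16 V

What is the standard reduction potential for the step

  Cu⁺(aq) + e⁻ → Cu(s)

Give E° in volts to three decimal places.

+0.520 V

Sequential free energies add, so n₃E°₃ = n₁E°₁ + n₂E°₂.
With n₃ = 2, and the known step contributing 1×(+0.16) V, the unknown satisfies 1·E° = 2×(+0.34) − 1×(+0.16) = +0.520.
E° = +0.520 / 1 = +0.520 V.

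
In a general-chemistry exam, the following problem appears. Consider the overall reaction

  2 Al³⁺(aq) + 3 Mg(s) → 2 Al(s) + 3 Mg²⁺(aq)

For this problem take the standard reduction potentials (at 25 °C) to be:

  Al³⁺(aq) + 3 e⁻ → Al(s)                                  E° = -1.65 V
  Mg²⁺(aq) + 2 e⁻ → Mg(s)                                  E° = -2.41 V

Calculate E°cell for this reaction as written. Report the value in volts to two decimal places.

The Al³⁺/Al couple has the higher reduction potential, so it is the cathode; Mg²⁺/Mg is oxidised at the anode.
E°cell = E°(cathode) − E°(anode) = (-1.65) − (-2.41) = +0.76 V.
Since E°cell > 0, the reaction is spontaneous under standard conditions.

+0.76 V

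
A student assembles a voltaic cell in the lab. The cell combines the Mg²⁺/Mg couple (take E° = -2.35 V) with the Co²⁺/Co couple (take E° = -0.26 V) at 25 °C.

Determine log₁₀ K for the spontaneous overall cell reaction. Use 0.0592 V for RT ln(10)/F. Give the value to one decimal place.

Cathode: Co²⁺/Co; anode: Mg²⁺/Mg. E°cell = +2.09 V, n = 2.
log K = nE°cell / 0.0592 = (2)(+2.09) / 0.0592 = 70.6.

70.6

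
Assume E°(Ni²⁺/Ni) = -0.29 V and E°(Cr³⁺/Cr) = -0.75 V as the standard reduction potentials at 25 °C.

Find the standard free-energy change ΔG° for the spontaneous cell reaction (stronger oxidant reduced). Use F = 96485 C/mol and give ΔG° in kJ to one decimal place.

-266.3 kJ

Ni²⁺/Ni (E° = -0.29 V) is the cathode; Cr³⁺/Cr (E° = -0.75 V) is the anode, so E°cell = +0.46 V.
Balancing electrons gives n = 6 (lcm of 2 and 3).
ΔG° = −nFE° = −(6)(96485)(+0.46) = -266,299 J = -266.3 kJ.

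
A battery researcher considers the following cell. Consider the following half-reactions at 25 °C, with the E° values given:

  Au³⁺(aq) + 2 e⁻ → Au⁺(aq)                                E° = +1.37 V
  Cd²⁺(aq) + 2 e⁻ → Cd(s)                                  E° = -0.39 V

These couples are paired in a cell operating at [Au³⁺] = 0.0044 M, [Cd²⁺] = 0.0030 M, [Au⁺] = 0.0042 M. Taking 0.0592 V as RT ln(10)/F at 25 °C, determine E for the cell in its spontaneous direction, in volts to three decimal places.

+1.835 V

Au³⁺/Au⁺ is the cathode (higher E°), Cd²⁺/Cd the anode: E°cell = +1.37 − (-0.39) = +1.76 V, n = 2.
Overall: Au³⁺(aq) + Cd(s) → Au⁺(aq) + Cd²⁺(aq)
Q = [Au⁺]·[Cd²⁺] / ([Au³⁺]); log Q = -2.543.
E = E° − (0.0592/n) log Q = +1.76 − (0.0592/2)(-2.543) = +1.835 V.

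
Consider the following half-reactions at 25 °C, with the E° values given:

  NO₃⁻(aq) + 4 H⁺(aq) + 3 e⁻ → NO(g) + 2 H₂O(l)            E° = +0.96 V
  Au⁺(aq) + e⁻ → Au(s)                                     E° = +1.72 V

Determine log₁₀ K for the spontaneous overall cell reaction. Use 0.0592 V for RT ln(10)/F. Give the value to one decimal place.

Cathode: Au⁺/Au; anode: NO₃⁻/NO. E°cell = +0.76 V, n = 3.
log K = nE°cell / 0.0592 = (3)(+0.76) / 0.0592 = 38.5.

38.5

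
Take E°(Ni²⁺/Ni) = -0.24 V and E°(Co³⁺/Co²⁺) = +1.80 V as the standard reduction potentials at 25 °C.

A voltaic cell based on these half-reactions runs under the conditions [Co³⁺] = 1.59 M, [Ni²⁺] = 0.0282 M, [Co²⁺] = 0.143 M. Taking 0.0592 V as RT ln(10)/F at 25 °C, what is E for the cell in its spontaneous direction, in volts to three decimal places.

Co³⁺/Co²⁺ is the cathode (higher E°), Ni²⁺/Ni the anode: E°cell = +1.80 − (-0.24) = +2.04 V, n = 2.
Overall: 2 Co³⁺(aq) + Ni(s) → 2 Co²⁺(aq) + Ni²⁺(aq)
Q = [Co²⁺]^2·[Ni²⁺] / ([Co³⁺]^2); log Q = -3.642.
E = E° − (0.0592/n) log Q = +2.04 − (0.0592/2)(-3.642) = +2.148 V.

+2.148 V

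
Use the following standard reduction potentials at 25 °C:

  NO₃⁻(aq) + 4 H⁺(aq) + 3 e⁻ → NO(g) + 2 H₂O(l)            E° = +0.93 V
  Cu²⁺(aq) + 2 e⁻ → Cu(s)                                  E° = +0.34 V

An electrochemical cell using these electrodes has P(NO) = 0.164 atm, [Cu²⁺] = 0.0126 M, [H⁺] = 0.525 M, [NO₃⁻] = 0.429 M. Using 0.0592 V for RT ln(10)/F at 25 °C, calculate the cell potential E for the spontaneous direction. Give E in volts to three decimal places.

+0.632 V

NO₃⁻/NO is the cathode (higher E°), Cu²⁺/Cu the anode: E°cell = +0.93 − (+0.34) = +0.59 V, n = 6.
Overall: 2 NO₃⁻(aq) + 8 H⁺(aq) + 3 Cu(s) → 2 NO(g) + 4 H₂O(l) + 3 Cu²⁺(aq)
Q = P(NO)^2·[Cu²⁺]^3 / ([NO₃⁻]^2·[H⁺]^8); log Q = -4.295.
E = E° − (0.0592/n) log Q = +0.59 − (0.0592/6)(-4.295) = +0.632 V.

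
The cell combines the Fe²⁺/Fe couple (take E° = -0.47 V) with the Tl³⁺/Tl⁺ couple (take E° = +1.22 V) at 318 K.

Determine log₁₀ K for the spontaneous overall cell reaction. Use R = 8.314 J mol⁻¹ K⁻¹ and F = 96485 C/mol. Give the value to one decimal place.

53.6

Cathode: Tl³⁺/Tl⁺; anode: Fe²⁺/Fe. E°cell = (+1.22) − (-0.47) = +1.69 V, with n = 2.
ΔG° = −nFE° = −RT ln K, so ln K = nFE°/(RT) = (2)(96485)(+1.69) / ((8.314)(318)) = 123.350.
log₁₀ K = 123.350 / ln 10 = 53.6.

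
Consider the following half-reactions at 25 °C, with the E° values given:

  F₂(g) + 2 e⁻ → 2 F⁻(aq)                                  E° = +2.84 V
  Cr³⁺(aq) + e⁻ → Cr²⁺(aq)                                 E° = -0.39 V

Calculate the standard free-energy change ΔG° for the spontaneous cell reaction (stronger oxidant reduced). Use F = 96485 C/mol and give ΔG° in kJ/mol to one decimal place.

-623.3 kJ/mol

F₂/F⁻ (E° = +2.84 V) is the cathode; Cr³⁺/Cr²⁺ (E° = -0.39 V) is the anode, so E°cell = +3.23 V.
Balancing electrons gives n = 2 (lcm of 2 and 1).
ΔG° = −nFE° = −(2)(96485)(+3.23) = -623,293 J = -623.3 kJ/mol.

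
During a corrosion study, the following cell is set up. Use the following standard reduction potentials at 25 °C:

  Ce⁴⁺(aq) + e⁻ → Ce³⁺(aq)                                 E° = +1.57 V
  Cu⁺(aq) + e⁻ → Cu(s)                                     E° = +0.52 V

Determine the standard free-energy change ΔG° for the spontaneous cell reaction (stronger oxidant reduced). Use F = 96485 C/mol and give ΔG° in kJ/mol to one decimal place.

-101.3 kJ/mol

Ce⁴⁺/Ce³⁺ (E° = +1.57 V) is the cathode; Cu⁺/Cu (E° = +0.52 V) is the anode, so E°cell = +1.05 V.
Balancing electrons gives n = 1 (lcm of 1 and 1).
ΔG° = −nFE° = −(1)(96485)(+1.05) = -101,309 J = -101.3 kJ/mol.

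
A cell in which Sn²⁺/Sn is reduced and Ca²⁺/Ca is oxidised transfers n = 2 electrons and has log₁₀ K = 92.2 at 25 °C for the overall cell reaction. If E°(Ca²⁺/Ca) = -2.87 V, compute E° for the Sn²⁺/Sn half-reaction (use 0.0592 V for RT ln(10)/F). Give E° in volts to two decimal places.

-0.14 V

E°cell = (0.0592/n)·log K = (0.0592/2)(92.2) = +2.729 V.
Since Sn²⁺/Sn is the cathode and Ca²⁺/Ca the anode, E°cell = E°(Sn²⁺/Sn) − E°(Ca²⁺/Ca).
So E°(Sn²⁺/Sn) = E°cell + E°(Ca²⁺/Ca) = +2.729 + (-2.87) = -0.14 V.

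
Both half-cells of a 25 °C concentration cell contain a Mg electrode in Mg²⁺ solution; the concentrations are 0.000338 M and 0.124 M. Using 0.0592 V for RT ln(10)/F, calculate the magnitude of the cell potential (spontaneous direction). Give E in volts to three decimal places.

For a concentration cell E°cell = 0. The 0.124 M side is the cathode (reduction is favoured where [Mg²⁺] is higher).
With n = 2, E = −(0.0592/2) log([Mg²⁺]ₐₙ/[Mg²⁺]꜀ₐₜ) = −(0.0592/2) log(0.000338/0.124) = −(0.0592/2)(-2.565) = +0.076 V.

+0.076 V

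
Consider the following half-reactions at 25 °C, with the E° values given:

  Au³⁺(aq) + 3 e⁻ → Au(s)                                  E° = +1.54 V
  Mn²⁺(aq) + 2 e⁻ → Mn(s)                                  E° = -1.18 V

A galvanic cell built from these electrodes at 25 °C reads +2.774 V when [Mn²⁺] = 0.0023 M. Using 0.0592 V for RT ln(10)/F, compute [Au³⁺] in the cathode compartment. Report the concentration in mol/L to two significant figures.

Au³⁺/Au is the cathode, Mn²⁺/Mn the anode: E°cell = +2.72 V, n = 6.
Overall reaction: 2 Au³⁺(aq) + 3 Mn(s) → 2 Au(s) + 3 Mn²⁺(aq); Q = [Mn²⁺]^3/[Au³⁺]^2.
From E = E° − (0.0592/n) log Q: log Q = (E° − E)·n/0.0592 = (+2.72 − (+2.774))·6/0.0592 = -5.4730.
So 2·log[Au³⁺] = 3·log(0.0023) − log Q = -7.9148 − (-5.4730) = -2.4418; log[Au³⁺] = -2.4418 / 2 = -1.2209; [Au³⁺] = 10^(-1.2209) ≈ 0.060 M.

0.060 M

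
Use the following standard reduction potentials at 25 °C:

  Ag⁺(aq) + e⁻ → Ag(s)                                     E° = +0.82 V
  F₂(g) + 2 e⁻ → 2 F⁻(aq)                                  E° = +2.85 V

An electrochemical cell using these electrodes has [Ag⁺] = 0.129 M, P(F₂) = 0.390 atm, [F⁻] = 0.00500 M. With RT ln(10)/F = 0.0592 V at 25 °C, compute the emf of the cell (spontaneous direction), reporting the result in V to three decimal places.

+2.207 V

F₂/F⁻ is the cathode (higher E°), Ag⁺/Ag the anode: E°cell = +2.85 − (+0.82) = +2.03 V, n = 2.
Overall: F₂(g) + 2 Ag(s) → 2 F⁻(aq) + 2 Ag⁺(aq)
Q = [F⁻]^2·[Ag⁺]^2 / (P(F₂)); log Q = -5.972.
E = E° − (0.0592/n) log Q = +2.03 − (0.0592/2)(-5.972) = +2.207 V.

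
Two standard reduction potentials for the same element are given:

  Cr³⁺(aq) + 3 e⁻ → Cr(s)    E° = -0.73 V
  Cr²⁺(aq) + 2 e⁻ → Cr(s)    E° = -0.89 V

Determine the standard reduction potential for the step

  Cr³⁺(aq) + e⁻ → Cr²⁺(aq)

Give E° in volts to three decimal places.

Sequential free energies add, so n₃E°₃ = n₁E°₁ + n₂E°₂.
With n₃ = 3, and the known step contributing 2×(-0.89) V, the unknown satisfies 1·E° = 3×(-0.73) − 2×(-0.89) = -0.410.
E° = -0.410 / 1 = -0.410 V.

-0.410 V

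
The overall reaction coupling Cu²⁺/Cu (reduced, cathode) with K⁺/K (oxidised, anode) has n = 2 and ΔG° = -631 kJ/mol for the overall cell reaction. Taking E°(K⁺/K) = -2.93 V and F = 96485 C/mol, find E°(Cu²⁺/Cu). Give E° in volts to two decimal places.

E°cell = −ΔG°/(nF) = −(-631×10³)/((2)(96485)) = +3.270 V.
Since Cu²⁺/Cu is the cathode and K⁺/K the anode, E°cell = E°(Cu²⁺/Cu) − E°(K⁺/K).
So E°(Cu²⁺/Cu) = E°cell + E°(K⁺/K) = +3.270 + (-2.93) = +0.34 V.

+0.34 V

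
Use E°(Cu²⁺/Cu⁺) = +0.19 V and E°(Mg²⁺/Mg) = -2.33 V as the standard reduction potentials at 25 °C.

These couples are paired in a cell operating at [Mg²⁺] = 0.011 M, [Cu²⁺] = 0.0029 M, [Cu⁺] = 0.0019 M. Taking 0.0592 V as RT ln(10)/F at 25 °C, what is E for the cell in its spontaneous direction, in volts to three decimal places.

+2.589 V

Cu²⁺/Cu⁺ is the cathode (higher E°), Mg²⁺/Mg the anode: E°cell = +0.19 − (-2.33) = +2.52 V, n = 2.
Overall: 2 Cu²⁺(aq) + Mg(s) → 2 Cu⁺(aq) + Mg²⁺(aq)
Q = [Cu⁺]^2·[Mg²⁺] / ([Cu²⁺]^2); log Q = -2.326.
E = E° − (0.0592/n) log Q = +2.52 − (0.0592/2)(-2.326) = +2.589 V.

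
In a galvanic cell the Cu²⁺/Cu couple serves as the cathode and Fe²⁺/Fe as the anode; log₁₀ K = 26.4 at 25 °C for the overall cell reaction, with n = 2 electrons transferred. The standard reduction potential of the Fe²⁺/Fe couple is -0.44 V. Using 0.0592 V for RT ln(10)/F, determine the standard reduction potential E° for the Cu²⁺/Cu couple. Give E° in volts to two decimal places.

+0.34 V

E°cell = (0.0592/n)·log K = (0.0592/2)(26.4) = +0.781 V.
Since Cu²⁺/Cu is the cathode and Fe²⁺/Fe the anode, E°cell = E°(Cu²⁺/Cu) − E°(Fe²⁺/Fe).
So E°(Cu²⁺/Cu) = E°cell + E°(Fe²⁺/Fe) = +0.781 + (-0.44) = +0.34 V.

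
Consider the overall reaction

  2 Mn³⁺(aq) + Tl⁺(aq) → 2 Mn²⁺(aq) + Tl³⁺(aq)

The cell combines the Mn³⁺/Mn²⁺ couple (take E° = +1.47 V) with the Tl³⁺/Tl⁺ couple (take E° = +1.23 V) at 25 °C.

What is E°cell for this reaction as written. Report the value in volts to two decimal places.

The Mn³⁺/Mn²⁺ couple has the higher reduction potential, so it is the cathode; Tl³⁺/Tl⁺ is oxidised at the anode.
E°cell = E°(cathode) − E°(anode) = (+1.47) − (+1.23) = +0.24 V.

+0.24 V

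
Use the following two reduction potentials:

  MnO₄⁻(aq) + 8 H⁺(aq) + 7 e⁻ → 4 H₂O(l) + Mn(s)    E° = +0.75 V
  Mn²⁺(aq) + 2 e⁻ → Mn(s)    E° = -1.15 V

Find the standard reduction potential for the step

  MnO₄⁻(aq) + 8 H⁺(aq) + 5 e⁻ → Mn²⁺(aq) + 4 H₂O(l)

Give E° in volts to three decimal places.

+1.510 V

Sequential free energies add, so n₃E°₃ = n₁E°₁ + n₂E°₂.
With n₃ = 7, and the known step contributing 2×(-1.15) V, the unknown satisfies 5·E° = 7×(+0.75) − 2×(-1.15) = +7.550.
E° = +7.550 / 5 = +1.510 V.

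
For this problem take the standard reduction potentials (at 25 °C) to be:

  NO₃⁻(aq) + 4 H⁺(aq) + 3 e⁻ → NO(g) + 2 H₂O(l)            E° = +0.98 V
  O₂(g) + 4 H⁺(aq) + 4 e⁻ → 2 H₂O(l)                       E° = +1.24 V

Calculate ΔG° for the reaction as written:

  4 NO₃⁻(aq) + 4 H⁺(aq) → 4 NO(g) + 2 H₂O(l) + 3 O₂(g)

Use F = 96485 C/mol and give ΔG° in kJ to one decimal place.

As written, NO₃⁻/NO is reduced (cathode) and O₂/H₂O is oxidised (anode), so E°cell = (+0.98) − (+1.24) = -0.26 V.
Balancing electrons gives n = 12.
ΔG° = −nFE° = −(12)(96485)(-0.26) = 301,033 J = +301.0 kJ.

+301.0 kJ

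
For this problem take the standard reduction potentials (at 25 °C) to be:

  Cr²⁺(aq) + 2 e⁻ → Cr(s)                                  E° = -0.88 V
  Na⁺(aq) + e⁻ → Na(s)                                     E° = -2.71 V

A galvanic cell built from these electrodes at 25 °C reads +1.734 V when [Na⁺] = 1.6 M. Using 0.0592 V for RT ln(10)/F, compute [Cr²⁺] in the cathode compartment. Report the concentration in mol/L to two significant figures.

0.0015 M

Cr²⁺/Cr is the cathode, Na⁺/Na the anode: E°cell = +1.83 V, n = 2.
Overall reaction: Cr²⁺(aq) + 2 Na(s) → Cr(s) + 2 Na⁺(aq); Q = [Na⁺]^2/[Cr²⁺]^1.
From E = E° − (0.0592/n) log Q: log Q = (E° − E)·n/0.0592 = (+1.83 − (+1.734))·2/0.0592 = 3.2432.
So 1·log[Cr²⁺] = 2·log(1.6) − log Q = 0.4082 − (3.2432) = -2.8350; [Cr²⁺] = 10^(-2.8350) ≈ 0.0015 M.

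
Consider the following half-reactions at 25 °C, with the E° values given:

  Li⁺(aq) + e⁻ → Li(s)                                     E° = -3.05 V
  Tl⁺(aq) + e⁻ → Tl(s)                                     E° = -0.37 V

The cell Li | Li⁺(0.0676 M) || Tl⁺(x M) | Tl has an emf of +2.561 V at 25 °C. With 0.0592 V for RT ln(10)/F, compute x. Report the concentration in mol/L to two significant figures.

0.00066 M

Tl⁺/Tl is the cathode, Li⁺/Li the anode: E°cell = +2.68 V, n = 1.
Overall reaction: Tl⁺(aq) + Li(s) → Tl(s) + Li⁺(aq); Q = [Li⁺]^1/[Tl⁺]^1.
From E = E° − (0.0592/n) log Q: log Q = (E° − E)·n/0.0592 = (+2.68 − (+2.561))·1/0.0592 = 2.0101.
So 1·log[Tl⁺] = 1·log(0.0676) − log Q = -1.1701 − (2.0101) = -3.1802; [Tl⁺] = 10^(-3.1802) ≈ 0.00066 M.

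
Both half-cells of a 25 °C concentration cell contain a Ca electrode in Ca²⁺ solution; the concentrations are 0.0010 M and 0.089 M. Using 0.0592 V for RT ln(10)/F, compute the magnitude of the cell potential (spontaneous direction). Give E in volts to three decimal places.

For a concentration cell E°cell = 0. The 0.089 M side is the cathode (reduction is favoured where [Ca²⁺] is higher).
With n = 2, E = −(0.0592/2) log([Ca²⁺]ₐₙ/[Ca²⁺]꜀ₐₜ) = −(0.0592/2) log(0.001/0.089) = −(0.0592/2)(-1.949) = +0.058 V.

+0.058 V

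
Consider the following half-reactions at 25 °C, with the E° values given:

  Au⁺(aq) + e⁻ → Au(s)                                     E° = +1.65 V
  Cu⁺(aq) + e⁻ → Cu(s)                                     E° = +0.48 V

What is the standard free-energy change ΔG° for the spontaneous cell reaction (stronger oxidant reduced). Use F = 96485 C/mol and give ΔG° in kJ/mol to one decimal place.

Au⁺/Au (E° = +1.65 V) is the cathode; Cu⁺/Cu (E° = +0.48 V) is the anode, so E°cell = +1.17 V.
Balancing electrons gives n = 1 (lcm of 1 and 1).
ΔG° = −nFE° = −(1)(96485)(+1.17) = -112,887 J = -112.9 kJ/mol.

-112.9 kJ/mol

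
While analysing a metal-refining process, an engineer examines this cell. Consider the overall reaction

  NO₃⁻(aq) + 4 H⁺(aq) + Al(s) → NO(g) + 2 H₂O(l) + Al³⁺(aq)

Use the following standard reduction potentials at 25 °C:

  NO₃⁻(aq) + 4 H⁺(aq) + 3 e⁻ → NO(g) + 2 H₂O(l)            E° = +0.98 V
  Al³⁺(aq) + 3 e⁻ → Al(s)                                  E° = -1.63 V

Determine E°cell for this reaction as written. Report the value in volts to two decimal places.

The NO₃⁻/NO couple has the higher reduction potential, so it is the cathode; Al³⁺/Al is oxidised at the anode.
E°cell = E°(cathode) − E°(anode) = (+0.98) − (-1.63) = +2.61 V.

+2.61 V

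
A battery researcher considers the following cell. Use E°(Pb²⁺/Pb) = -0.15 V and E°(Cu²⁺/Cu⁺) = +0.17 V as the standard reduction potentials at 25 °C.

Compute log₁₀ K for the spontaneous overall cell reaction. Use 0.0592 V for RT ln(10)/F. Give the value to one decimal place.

Cathode: Cu²⁺/Cu⁺; anode: Pb²⁺/Pb. E°cell = +0.32 V, n = 2.
log K = nE°cell / 0.0592 = (2)(+0.32) / 0.0592 = 10.8.

10.8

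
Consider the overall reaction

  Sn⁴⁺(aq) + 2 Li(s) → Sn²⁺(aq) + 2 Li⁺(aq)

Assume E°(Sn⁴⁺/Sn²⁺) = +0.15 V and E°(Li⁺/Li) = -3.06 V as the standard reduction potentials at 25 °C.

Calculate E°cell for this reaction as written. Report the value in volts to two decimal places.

+3.21 V

The Sn⁴⁺/Sn²⁺ couple has the higher reduction potential, so it is the cathode; Li⁺/Li is oxidised at the anode.
E°cell = E°(cathode) − E°(anode) = (+0.15) − (-3.06) = +3.21 V.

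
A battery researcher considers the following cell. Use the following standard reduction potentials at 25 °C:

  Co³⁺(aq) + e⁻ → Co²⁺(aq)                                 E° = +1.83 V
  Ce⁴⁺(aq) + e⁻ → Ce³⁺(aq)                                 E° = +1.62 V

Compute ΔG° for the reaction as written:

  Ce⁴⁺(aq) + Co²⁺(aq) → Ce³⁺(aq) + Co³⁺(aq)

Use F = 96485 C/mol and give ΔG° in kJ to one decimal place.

As written, Ce⁴⁺/Ce³⁺ is reduced (cathode) and Co³⁺/Co²⁺ is oxidised (anode), so E°cell = (+1.62) − (+1.83) = -0.21 V.
Balancing electrons gives n = 1.
ΔG° = −nFE° = −(1)(96485)(-0.21) = 20,262 J = +20.3 kJ.

+20.3 kJ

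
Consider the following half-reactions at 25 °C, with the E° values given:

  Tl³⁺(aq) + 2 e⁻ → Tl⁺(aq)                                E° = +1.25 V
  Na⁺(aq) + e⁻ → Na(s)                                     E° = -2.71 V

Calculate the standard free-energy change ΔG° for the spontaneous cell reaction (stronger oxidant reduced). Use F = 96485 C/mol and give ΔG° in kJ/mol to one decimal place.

-764.2 kJ/mol

Tl³⁺/Tl⁺ (E° = +1.25 V) is the cathode; Na⁺/Na (E° = -2.71 V) is the anode, so E°cell = +3.96 V.
Balancing electrons gives n = 2 (lcm of 2 and 1).
ΔG° = −nFE° = −(2)(96485)(+3.96) = -764,161 J = -764.2 kJ/mol.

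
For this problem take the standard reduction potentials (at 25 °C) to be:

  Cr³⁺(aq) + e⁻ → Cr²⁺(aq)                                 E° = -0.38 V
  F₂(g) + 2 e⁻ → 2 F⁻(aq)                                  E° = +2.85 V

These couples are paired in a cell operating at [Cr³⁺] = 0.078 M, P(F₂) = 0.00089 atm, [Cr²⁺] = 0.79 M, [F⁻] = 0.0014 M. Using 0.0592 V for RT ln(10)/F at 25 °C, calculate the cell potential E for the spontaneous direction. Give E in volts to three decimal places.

F₂/F⁻ is the cathode (higher E°), Cr³⁺/Cr²⁺ the anode: E°cell = +2.85 − (-0.38) = +3.23 V, n = 2.
Overall: F₂(g) + 2 Cr²⁺(aq) → 2 F⁻(aq) + 2 Cr³⁺(aq)
Q = [F⁻]^2·[Cr³⁺]^2 / (P(F₂)·[Cr²⁺]^2); log Q = -4.668.
E = E° − (0.0592/n) log Q = +3.23 − (0.0592/2)(-4.668) = +3.368 V.

+3.368 V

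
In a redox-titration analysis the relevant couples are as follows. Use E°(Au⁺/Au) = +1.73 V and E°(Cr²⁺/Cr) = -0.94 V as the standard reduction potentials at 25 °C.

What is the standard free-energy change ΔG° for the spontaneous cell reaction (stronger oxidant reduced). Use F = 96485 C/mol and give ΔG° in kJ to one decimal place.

-515.2 kJ

Au⁺/Au (E° = +1.73 V) is the cathode; Cr²⁺/Cr (E° = -0.94 V) is the anode, so E°cell = +2.67 V.
Balancing electrons gives n = 2 (lcm of 1 and 2).
ΔG° = −nFE° = −(2)(96485)(+2.67) = -515,230 J = -515.2 kJ.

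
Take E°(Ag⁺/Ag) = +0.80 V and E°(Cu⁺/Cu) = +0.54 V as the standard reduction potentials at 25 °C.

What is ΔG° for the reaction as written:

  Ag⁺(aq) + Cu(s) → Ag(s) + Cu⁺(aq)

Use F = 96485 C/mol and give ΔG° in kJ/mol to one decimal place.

-25.1 kJ/mol

As written, Ag⁺/Ag is reduced (cathode) and Cu⁺/Cu is oxidised (anode), so E°cell = (+0.80) − (+0.54) = +0.26 V.
Balancing electrons gives n = 1.
ΔG° = −nFE° = −(1)(96485)(+0.26) = -25,086 J = -25.1 kJ/mol.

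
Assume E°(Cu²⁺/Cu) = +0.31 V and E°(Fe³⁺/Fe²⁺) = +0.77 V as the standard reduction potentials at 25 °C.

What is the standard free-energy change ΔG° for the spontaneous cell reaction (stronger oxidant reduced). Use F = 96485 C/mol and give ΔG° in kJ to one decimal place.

-88.8 kJ

Fe³⁺/Fe²⁺ (E° = +0.77 V) is the cathode; Cu²⁺/Cu (E° = +0.31 V) is the anode, so E°cell = +0.46 V.
Balancing electrons gives n = 2 (lcm of 1 and 2).
ΔG° = −nFE° = −(2)(96485)(+0.46) = -88,766 J = -88.8 kJ.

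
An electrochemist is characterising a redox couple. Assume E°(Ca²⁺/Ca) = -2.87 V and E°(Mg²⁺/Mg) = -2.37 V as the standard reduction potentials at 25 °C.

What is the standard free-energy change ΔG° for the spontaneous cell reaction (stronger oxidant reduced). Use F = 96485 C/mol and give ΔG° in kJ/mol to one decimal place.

-96.5 kJ/mol

Mg²⁺/Mg (E° = -2.37 V) is the cathode; Ca²⁺/Ca (E° = -2.87 V) is the anode, so E°cell = +0.50 V.
Balancing electrons gives n = 2 (lcm of 2 and 2).
ΔG° = −nFE° = −(2)(96485)(+0.50) = -96,485 J = -96.5 kJ/mol.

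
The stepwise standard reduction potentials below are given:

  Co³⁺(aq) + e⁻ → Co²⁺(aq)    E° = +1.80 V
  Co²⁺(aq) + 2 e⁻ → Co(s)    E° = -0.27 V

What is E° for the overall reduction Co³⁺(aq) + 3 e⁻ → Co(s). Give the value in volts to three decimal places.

+0.420 V

Since ΔG° = −nFE° is additive over sequential reductions, n₃E°₃ = n₁E°₁ + n₂E°₂.
E°₃ = (1×+1.80 + 2×-0.27) / 3 = (+1.260) / 3 = +0.420 V.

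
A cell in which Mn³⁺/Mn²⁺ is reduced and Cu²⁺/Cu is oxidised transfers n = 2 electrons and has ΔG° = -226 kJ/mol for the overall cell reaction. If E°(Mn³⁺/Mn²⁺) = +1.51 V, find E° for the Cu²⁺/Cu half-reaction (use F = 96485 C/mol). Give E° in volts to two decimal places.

+0.34 V

E°cell = −ΔG°/(nF) = −(-226×10³)/((2)(96485)) = +1.171 V.
Since Mn³⁺/Mn²⁺ is the cathode and Cu²⁺/Cu the anode, E°cell = E°(Mn³⁺/Mn²⁺) − E°(Cu²⁺/Cu).
So E°(Cu²⁺/Cu) = E°(Mn³⁺/Mn²⁺) − E°cell = (+1.51) − (+1.171) = +0.34 V.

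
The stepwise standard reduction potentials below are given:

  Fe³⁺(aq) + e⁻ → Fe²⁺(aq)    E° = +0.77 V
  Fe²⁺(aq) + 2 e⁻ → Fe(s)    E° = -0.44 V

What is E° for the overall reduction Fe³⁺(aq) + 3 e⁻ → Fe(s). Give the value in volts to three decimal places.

Adding the free-energy changes (−nFE°) of the two steps gives −n₃FE°₃ = −n₁FE°₁ − n₂FE°₂.
E°₃ = (1×+0.77 + 2×-0.44) / 3 = (-0.110) / 3 = -0.037 V.

-0.037 V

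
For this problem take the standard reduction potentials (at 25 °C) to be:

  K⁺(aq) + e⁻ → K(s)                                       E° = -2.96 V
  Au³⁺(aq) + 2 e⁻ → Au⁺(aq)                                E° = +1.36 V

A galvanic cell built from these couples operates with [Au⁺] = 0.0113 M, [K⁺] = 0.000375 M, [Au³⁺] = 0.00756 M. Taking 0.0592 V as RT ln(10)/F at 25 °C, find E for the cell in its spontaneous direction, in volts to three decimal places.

+4.518 V

Au³⁺/Au⁺ is the cathode (higher E°), K⁺/K the anode: E°cell = +1.36 − (-2.96) = +4.32 V, n = 2.
Overall: Au³⁺(aq) + 2 K(s) → Au⁺(aq) + 2 K⁺(aq)
Q = [Au⁺]·[K⁺]^2 / ([Au³⁺]); log Q = -6.677.
E = E° − (0.0592/n) log Q = +4.32 − (0.0592/2)(-6.677) = +4.518 V.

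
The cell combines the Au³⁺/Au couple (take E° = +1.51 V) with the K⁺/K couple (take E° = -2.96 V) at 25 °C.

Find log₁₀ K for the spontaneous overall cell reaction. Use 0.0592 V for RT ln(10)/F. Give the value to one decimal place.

Cathode: Au³⁺/Au; anode: K⁺/K. E°cell = +4.47 V, n = 3.
log K = nE°cell / 0.0592 = (3)(+4.47) / 0.0592 = 226.5.

226.5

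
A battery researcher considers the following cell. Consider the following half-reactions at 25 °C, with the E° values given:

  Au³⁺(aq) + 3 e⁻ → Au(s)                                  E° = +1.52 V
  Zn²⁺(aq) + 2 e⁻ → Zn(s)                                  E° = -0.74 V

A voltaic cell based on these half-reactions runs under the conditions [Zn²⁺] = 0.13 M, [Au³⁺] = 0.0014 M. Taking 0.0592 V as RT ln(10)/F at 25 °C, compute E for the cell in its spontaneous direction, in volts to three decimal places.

+2.230 V

Au³⁺/Au is the cathode (higher E°), Zn²⁺/Zn the anode: E°cell = +1.52 − (-0.74) = +2.26 V, n = 6.
Overall: 2 Au³⁺(aq) + 3 Zn(s) → 2 Au(s) + 3 Zn²⁺(aq)
Q = [Zn²⁺]^3 / ([Au³⁺]^2); log Q = 3.050.
E = E° − (0.0592/n) log Q = +2.26 − (0.0592/6)(3.050) = +2.230 V.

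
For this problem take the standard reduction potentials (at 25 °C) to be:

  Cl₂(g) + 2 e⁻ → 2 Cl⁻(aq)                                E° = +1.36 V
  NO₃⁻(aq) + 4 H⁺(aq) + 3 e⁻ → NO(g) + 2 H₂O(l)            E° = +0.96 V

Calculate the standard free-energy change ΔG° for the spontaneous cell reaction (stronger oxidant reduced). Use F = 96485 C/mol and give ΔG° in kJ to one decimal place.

-231.6 kJ

Cl₂/Cl⁻ (E° = +1.36 V) is the cathode; NO₃⁻/NO (E° = +0.96 V) is the anode, so E°cell = +0.40 V.
Balancing electrons gives n = 6 (lcm of 2 and 3).
ΔG° = −nFE° = −(6)(96485)(+0.40) = -231,564 J = -231.6 kJ.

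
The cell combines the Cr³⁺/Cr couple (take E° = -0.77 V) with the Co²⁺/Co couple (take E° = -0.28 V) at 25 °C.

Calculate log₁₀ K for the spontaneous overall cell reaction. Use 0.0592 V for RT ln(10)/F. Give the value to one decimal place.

49.7

Cathode: Co²⁺/Co; anode: Cr³⁺/Cr. E°cell = +0.49 V, n = 6.
log K = nE°cell / 0.0592 = (6)(+0.49) / 0.0592 = 49.7.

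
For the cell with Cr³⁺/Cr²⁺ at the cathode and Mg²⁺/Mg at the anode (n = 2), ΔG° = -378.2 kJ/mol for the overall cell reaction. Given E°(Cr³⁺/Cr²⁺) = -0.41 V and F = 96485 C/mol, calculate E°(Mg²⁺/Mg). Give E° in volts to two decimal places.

E°cell = −ΔG°/(nF) = −(-378.2×10³)/((2)(96485)) = +1.960 V.
Since Cr³⁺/Cr²⁺ is the cathode and Mg²⁺/Mg the anode, E°cell = E°(Cr³⁺/Cr²⁺) − E°(Mg²⁺/Mg).
So E°(Mg²⁺/Mg) = E°(Cr³⁺/Cr²⁺) − E°cell = (-0.41) − (+1.960) = -2.37 V.

-2.37 V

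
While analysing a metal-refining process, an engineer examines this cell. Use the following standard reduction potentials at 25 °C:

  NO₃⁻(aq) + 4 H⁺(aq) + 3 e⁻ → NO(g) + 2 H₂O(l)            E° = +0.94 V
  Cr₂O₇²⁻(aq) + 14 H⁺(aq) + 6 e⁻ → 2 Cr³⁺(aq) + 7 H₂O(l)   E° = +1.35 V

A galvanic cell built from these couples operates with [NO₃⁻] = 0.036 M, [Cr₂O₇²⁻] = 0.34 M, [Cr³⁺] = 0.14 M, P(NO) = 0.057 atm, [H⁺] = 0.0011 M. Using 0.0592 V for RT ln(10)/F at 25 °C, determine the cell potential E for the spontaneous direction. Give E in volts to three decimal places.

+0.251 V

Cr₂O₇²⁻/Cr³⁺ is the cathode (higher E°), NO₃⁻/NO the anode: E°cell = +1.35 − (+0.94) = +0.41 V, n = 6.
Overall: Cr₂O₇²⁻(aq) + 6 H⁺(aq) + 2 NO(g) → 2 Cr³⁺(aq) + 3 H₂O(l) + 2 NO₃⁻(aq)
Q = [Cr³⁺]^2·[NO₃⁻]^2 / ([Cr₂O₇²⁻]·[H⁺]^6·P(NO)^2); log Q = 16.113.
E = E° − (0.0592/n) log Q = +0.41 − (0.0592/6)(16.113) = +0.251 V.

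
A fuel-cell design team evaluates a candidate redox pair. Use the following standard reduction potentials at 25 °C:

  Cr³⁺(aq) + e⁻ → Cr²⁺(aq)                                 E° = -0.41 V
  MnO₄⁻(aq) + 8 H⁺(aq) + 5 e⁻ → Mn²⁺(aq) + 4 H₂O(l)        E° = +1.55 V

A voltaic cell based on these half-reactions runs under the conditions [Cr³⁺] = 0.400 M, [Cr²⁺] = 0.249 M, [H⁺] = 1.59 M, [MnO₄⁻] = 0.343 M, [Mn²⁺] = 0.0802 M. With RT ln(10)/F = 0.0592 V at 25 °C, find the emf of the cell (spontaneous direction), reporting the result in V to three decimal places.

MnO₄⁻/Mn²⁺ is the cathode (higher E°), Cr³⁺/Cr²⁺ the anode: E°cell = +1.55 − (-0.41) = +1.96 V, n = 5.
Overall: MnO₄⁻(aq) + 8 H⁺(aq) + 5 Cr²⁺(aq) → Mn²⁺(aq) + 4 H₂O(l) + 5 Cr³⁺(aq)
Q = [Mn²⁺]·[Cr³⁺]^5 / ([MnO₄⁻]·[H⁺]^8·[Cr²⁺]^5); log Q = -1.213.
E = E° − (0.0592/n) log Q = +1.96 − (0.0592/5)(-1.213) = +1.974 V.

+1.974 V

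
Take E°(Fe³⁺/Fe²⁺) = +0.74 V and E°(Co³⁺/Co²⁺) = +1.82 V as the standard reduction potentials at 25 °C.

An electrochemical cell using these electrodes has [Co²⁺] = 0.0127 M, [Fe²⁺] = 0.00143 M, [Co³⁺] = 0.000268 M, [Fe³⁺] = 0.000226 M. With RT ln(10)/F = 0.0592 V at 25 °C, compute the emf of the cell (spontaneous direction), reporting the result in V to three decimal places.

Co³⁺/Co²⁺ is the cathode (higher E°), Fe³⁺/Fe²⁺ the anode: E°cell = +1.82 − (+0.74) = +1.08 V, n = 1.
Overall: Co³⁺(aq) + Fe²⁺(aq) → Co²⁺(aq) + Fe³⁺(aq)
Q = [Co²⁺]·[Fe³⁺] / ([Co³⁺]·[Fe²⁺]); log Q = 0.874.
E = E° − (0.0592/n) log Q = +1.08 − (0.0592/1)(0.874) = +1.028 V.

+1.028 V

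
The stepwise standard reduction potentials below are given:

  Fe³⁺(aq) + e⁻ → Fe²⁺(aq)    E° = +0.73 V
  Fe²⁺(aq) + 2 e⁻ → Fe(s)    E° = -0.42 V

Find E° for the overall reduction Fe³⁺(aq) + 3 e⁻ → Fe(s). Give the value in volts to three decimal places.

Standard free energies of sequential steps add: ΔG°₃ = ΔG°₁ + ΔG°₂, so n₃E°₃ = n₁E°₁ + n₂E°₂.
E°₃ = (1×+0.73 + 2×-0.42) / 3 = (-0.110) / 3 = -0.037 V.

-0.037 V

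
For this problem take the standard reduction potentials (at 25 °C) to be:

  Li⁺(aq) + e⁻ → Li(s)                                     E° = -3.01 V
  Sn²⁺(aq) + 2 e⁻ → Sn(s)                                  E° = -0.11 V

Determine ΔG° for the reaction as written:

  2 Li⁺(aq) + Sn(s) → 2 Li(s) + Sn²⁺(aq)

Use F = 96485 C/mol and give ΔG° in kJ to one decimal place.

+559.6 kJ

As written, Li⁺/Li is reduced (cathode) and Sn²⁺/Sn is oxidised (anode), so E°cell = (-3.01) − (-0.11) = -2.90 V.
Balancing electrons gives n = 2.
ΔG° = −nFE° = −(2)(96485)(-2.90) = 559,613 J = +559.6 kJ.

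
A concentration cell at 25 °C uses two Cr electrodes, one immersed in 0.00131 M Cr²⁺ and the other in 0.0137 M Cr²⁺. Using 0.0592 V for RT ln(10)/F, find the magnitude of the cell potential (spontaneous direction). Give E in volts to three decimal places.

+0.030 V

For a concentration cell E°cell = 0. The 0.0137 M side is the cathode (reduction is favoured where [Cr²⁺] is higher).
With n = 2, E = −(0.0592/2) log([Cr²⁺]ₐₙ/[Cr²⁺]꜀ₐₜ) = −(0.0592/2) log(0.00131/0.0137) = −(0.0592/2)(-1.019) = +0.030 V.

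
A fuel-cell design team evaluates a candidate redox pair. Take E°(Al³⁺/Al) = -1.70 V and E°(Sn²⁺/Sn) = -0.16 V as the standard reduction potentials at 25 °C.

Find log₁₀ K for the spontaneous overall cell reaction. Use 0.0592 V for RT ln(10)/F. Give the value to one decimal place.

156.1

Cathode: Sn²⁺/Sn; anode: Al³⁺/Al. E°cell = +1.54 V, n = 6.
log K = nE°cell / 0.0592 = (6)(+1.54) / 0.0592 = 156.1.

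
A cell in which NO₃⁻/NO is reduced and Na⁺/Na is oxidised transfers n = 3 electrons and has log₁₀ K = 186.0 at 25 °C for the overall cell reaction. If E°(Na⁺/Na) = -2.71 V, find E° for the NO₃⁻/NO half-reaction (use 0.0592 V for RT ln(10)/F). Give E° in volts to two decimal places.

E°cell = (0.0592/n)·log K = (0.0592/3)(186.0) = +3.670 V.
Since NO₃⁻/NO is the cathode and Na⁺/Na the anode, E°cell = E°(NO₃⁻/NO) − E°(Na⁺/Na).
So E°(NO₃⁻/NO) = E°cell + E°(Na⁺/Na) = +3.670 + (-2.71) = +0.96 V.

+0.96 V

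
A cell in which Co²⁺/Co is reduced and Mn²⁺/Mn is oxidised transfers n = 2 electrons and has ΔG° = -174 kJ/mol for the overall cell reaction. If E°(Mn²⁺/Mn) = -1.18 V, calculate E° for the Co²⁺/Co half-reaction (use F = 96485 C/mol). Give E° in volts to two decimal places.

E°cell = −ΔG°/(nF) = −(-174×10³)/((2)(96485)) = +0.902 V.
Since Co²⁺/Co is the cathode and Mn²⁺/Mn the anode, E°cell = E°(Co²⁺/Co) − E°(Mn²⁺/Mn).
So E°(Co²⁺/Co) = E°cell + E°(Mn²⁺/Mn) = +0.902 + (-1.18) = -0.28 V.

-0.28 V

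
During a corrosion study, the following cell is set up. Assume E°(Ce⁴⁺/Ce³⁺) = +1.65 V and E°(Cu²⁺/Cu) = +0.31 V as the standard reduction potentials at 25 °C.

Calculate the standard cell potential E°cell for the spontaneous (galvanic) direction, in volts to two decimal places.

+1.34 V

The Ce⁴⁺/Ce³⁺ couple has the higher reduction potential, so it is the cathode; Cu²⁺/Cu is oxidised at the anode.
E°cell = E°(cathode) − E°(anode) = (+1.65) − (+0.31) = +1.34 V.
Since E°cell > 0, the reaction is spontaneous under standard conditions.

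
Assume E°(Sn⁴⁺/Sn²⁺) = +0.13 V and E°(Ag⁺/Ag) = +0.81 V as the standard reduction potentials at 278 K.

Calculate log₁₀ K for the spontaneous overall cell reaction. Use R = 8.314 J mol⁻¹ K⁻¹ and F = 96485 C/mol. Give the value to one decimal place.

Cathode: Ag⁺/Ag; anode: Sn⁴⁺/Sn²⁺. E°cell = (+0.81) − (+0.13) = +0.68 V, with n = 2.
ΔG° = −nFE° = −RT ln K, so ln K = nFE°/(RT) = (2)(96485)(+0.68) / ((8.314)(278)) = 56.773.
log₁₀ K = 56.773 / ln 10 = 24.7.

24.7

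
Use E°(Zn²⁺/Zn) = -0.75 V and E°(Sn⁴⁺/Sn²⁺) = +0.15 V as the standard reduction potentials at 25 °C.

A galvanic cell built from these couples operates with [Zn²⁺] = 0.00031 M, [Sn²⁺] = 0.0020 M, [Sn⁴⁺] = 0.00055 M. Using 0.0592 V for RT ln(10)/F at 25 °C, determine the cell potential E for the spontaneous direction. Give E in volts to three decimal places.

Sn⁴⁺/Sn²⁺ is the cathode (higher E°), Zn²⁺/Zn the anode: E°cell = +0.15 − (-0.75) = +0.90 V, n = 2.
Overall: Sn⁴⁺(aq) + Zn(s) → Sn²⁺(aq) + Zn²⁺(aq)
Q = [Sn²⁺]·[Zn²⁺] / ([Sn⁴⁺]); log Q = -2.948.
E = E° − (0.0592/n) log Q = +0.90 − (0.0592/2)(-2.948) = +0.987 V.

+0.987 V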